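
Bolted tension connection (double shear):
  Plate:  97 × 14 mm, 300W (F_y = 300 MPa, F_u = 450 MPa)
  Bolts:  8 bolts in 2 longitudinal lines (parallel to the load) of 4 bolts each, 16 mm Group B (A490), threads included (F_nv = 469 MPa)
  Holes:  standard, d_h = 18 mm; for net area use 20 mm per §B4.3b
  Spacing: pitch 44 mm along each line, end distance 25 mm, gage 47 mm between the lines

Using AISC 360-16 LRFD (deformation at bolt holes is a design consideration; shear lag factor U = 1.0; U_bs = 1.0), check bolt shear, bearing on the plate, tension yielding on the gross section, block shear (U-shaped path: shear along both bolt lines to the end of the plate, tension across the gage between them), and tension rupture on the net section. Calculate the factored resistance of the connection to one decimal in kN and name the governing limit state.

269.3 kN (net-section rupture governs)

Bolt shear: A_b = π(16)²/4 = 201.06 mm². φR_n = 0.75 × 469 × 201.06 × 8 × 2 = 1131.6 kN.
Bearing (14 mm plate, F_u = 450 MPa): end bolts L_c = 25 − 18/2 = 16, R_n = min(1.2×16×14×450, 2.4×16×14×450) = 120.96 kN/bolt; interior L_c = 44 − 18 = 26, R_n = 196.56 kN/bolt. φR_n = 0.75 × (2×120.96 + 6×196.56) = 1066.0 kN.
Tension yield (gross): A_g = 97×14 = 1358 mm². φR_n = 0.90 × 300 × 1358 = 366.7 kN.
Block shear: shear path 2×[25+3×44] = 2×157 mm, A_gv = 4396, A_nv = 2×(157 − 3.5×20)×14 = 2436 mm²; tension across gage: (47 − 1×20)×14 = 378 mm². R_n = min(0.6×450×2436, 0.6×300×4396) + 1.0×450×378 = min(657.72, 791.28) + 170.1 = 827.82 kN. φR_n = 0.75 × 827.82 = 620.9 kN.
Tension rupture (net): A_n = (97 − 2×20)×14 = 798 mm² (U = 1.0, A_e = A_n). φR_n = 0.75 × 450 × 798 = 269.3 kN.
Governing: min(1131.6, 1066.0, 366.7, 620.9, 269.3) = 269.3 kN → net-section rupture.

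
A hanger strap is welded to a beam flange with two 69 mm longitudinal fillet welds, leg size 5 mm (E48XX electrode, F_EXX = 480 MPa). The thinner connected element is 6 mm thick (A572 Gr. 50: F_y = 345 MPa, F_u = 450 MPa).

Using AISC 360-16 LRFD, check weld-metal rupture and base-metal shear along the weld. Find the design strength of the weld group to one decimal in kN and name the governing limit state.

Weld metal: throat = 0.707×5 = 3.535 mm, L = 2×69 = 138 mm. φR_n = 0.75 × 0.6 × 480 × 3.535 × 138 = 105.4 kN.
Base metal shear (6 mm plate): yield φR_n = 1.0×0.6×345×6×138 = 171.4 kN; rupture φR_n = 0.75×0.6×450×6×138 = 167.7 kN; take 167.7 kN (rupture).
Governing: min(105.4, 167.7) = 105.4 kN → weld metal.

105.4 kN (weld metal governs)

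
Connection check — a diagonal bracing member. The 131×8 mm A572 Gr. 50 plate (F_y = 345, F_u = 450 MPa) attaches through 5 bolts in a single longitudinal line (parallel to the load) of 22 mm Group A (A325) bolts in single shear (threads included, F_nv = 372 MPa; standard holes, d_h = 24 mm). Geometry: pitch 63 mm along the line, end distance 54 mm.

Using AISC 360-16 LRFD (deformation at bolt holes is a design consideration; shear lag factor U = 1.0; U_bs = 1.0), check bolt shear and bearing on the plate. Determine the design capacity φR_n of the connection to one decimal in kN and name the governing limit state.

Bolt shear: A_b = π(22)²/4 = 380.13 mm². φR_n = 0.75 × 372 × 380.13 × 5 × 1 = 530.3 kN.
Bearing (8 mm plate, F_u = 450 MPa): end bolts L_c = 54 − 24/2 = 42, R_n = min(1.2×42×8×450, 2.4×22×8×450) = 181.44 kN/bolt; interior L_c = 63 − 24 = 39, R_n = 168.48 kN/bolt. φR_n = 0.75 × (1×181.44 + 4×168.48) = 641.5 kN.
Governing: min(530.3, 641.5) = 530.3 kN → bolt shear.

530.3 kN (bolt shear governs)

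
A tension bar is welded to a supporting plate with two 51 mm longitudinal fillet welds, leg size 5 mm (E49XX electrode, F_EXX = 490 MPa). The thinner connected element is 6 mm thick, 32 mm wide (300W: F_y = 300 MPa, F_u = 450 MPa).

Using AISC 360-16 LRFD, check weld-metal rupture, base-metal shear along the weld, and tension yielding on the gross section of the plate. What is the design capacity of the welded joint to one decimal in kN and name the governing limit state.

51.8 kN (gross-section yield governs)

Weld metal: throat = 0.707×5 = 3.535 mm, L = 2×51 = 102 mm. φR_n = 0.75 × 0.6 × 490 × 3.535 × 102 = 79.5 kN.
Base metal shear (6 mm plate): yield φR_n = 1.0×0.6×300×6×102 = 110.2 kN; rupture φR_n = 0.75×0.6×450×6×102 = 123.9 kN; take 110.2 kN (yield).
Tension yield (gross): A_g = 32×6 = 192 mm². φR_n = 0.90 × 300 × 192 = 51.8 kN.
Governing: min(79.5, 110.2, 51.8) = 51.8 kN → gross-section yield.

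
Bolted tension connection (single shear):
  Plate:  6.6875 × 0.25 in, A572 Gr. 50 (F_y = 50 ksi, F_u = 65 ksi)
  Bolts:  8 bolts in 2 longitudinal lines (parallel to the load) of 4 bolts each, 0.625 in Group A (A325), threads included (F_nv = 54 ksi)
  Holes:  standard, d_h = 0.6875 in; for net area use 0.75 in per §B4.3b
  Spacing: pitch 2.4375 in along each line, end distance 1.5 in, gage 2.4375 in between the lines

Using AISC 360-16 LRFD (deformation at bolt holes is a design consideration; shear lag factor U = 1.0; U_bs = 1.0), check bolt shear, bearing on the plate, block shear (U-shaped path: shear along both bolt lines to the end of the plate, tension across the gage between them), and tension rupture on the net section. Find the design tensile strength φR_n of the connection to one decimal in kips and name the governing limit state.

63.2 kips (net-section rupture governs)

Bolt shear: A_b = π(0.625)²/4 = 0.3068 in². φR_n = 0.75 × 54 × 0.3068 × 8 × 1 = 99.4 kips.
Bearing (0.25 in plate, F_u = 65 ksi): end bolts L_c = 1.5 − 0.6875/2 = 1.15625, R_n = min(1.2×1.15625×0.25×65, 2.4×0.625×0.25×65) = 22.547 kips/bolt; interior L_c = 2.4375 − 0.6875 = 1.75, R_n = 24.375 kips/bolt. φR_n = 0.75 × (2×22.547 + 6×24.375) = 143.5 kips.
Block shear: shear path 2×[1.5+3×2.4375] = 2×8.8125 in, A_gv = 4.4063, A_nv = 2×(8.8125 − 3.5×0.75)×0.25 = 3.0938 in²; tension across gage: (2.4375 − 1×0.75)×0.25 = 0.42188 in². R_n = min(0.6×65×3.0938, 0.6×50×4.4063) + 1.0×65×0.42188 = min(120.66, 132.19) + 27.422 = 148.08 kips. φR_n = 0.75 × 148.08 = 111.1 kips.
Tension rupture (net): A_n = (6.6875 − 2×0.75)×0.25 = 1.2969 in² (U = 1.0, A_e = A_n). φR_n = 0.75 × 65 × 1.2969 = 63.2 kips.
Governing: min(99.4, 143.5, 111.1, 63.2) = 63.2 kips → net-section rupture.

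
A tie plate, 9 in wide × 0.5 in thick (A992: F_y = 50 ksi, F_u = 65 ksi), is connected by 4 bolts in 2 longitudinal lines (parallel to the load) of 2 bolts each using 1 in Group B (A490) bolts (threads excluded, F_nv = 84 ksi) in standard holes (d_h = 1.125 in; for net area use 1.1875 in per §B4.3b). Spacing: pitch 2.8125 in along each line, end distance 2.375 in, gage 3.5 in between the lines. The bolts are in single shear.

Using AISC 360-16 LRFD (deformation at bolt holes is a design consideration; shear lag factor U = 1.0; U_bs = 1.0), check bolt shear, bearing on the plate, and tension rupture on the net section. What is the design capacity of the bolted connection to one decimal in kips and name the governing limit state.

161.5 kips (net-section rupture governs)

Bolt shear: A_b = π(1)²/4 = 0.7854 in². φR_n = 0.75 × 84 × 0.7854 × 4 × 1 = 197.9 kips.
Bearing (0.5 in plate, F_u = 65 ksi): end bolts L_c = 2.375 − 1.125/2 = 1.8125, R_n = min(1.2×1.8125×0.5×65, 2.4×1×0.5×65) = 70.688 kips/bolt; interior L_c = 2.8125 − 1.125 = 1.6875, R_n = 65.813 kips/bolt. φR_n = 0.75 × (2×70.688 + 2×65.813) = 204.8 kips.
Tension rupture (net): A_n = (9 − 2×1.1875)×0.5 = 3.3125 in² (U = 1.0, A_e = A_n). φR_n = 0.75 × 65 × 3.3125 = 161.5 kips.
Governing: min(197.9, 204.8, 161.5) = 161.5 kips → net-section rupture.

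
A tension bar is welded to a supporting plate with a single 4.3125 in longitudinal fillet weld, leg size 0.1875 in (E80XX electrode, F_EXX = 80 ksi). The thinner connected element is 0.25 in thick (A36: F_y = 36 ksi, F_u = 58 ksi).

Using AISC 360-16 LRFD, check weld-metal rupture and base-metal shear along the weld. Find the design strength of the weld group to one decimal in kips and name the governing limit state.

Weld metal: throat = 0.707×0.1875 = 0.13256 in, L = 4.3125 in. φR_n = 0.75 × 0.6 × 80 × 0.13256 × 4.3125 = 20.6 kips.
Base metal shear (0.25 in plate): yield φR_n = 1.0×0.6×36×0.25×4.3125 = 23.3 kips; rupture φR_n = 0.75×0.6×58×0.25×4.3125 = 28.1 kips; take 23.3 kips (yield).
Governing: min(20.6, 23.3) = 20.6 kips → weld metal.

20.6 kips (weld metal governs)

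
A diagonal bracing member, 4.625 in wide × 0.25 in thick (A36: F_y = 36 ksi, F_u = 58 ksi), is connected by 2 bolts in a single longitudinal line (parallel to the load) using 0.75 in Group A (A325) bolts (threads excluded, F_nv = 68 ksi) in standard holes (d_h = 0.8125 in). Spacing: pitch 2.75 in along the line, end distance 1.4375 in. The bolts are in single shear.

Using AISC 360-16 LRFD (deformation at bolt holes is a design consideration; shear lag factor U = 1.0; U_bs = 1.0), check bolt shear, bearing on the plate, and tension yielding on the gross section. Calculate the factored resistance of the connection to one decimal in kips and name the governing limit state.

33.0 kips (bearing governs)

Bolt shear: A_b = π(0.75)²/4 = 0.44179 in². φR_n = 0.75 × 68 × 0.44179 × 2 × 1 = 45.1 kips.
Bearing (0.25 in plate, F_u = 58 ksi): end bolts L_c = 1.4375 − 0.8125/2 = 1.03125, R_n = min(1.2×1.03125×0.25×58, 2.4×0.75×0.25×58) = 17.944 kips/bolt; interior L_c = 2.75 − 0.8125 = 1.9375, R_n = 26.1 kips/bolt. φR_n = 0.75 × (1×17.944 + 1×26.1) = 33.0 kips.
Tension yield (gross): A_g = 4.625×0.25 = 1.1563 in². φR_n = 0.90 × 36 × 1.1563 = 37.5 kips.
Governing: min(45.1, 33.0, 37.5) = 33.0 kips → bearing.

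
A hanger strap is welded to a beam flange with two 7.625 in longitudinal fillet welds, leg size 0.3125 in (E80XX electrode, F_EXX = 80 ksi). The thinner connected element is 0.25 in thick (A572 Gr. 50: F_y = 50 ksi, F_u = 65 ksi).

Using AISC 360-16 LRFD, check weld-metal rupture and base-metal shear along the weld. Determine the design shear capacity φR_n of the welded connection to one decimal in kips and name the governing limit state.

111.5 kips (base-metal shear governs)

Weld metal: throat = 0.707×0.3125 = 0.22094 in, L = 2×7.625 = 15.25 in. φR_n = 0.75 × 0.6 × 80 × 0.22094 × 15.25 = 121.3 kips.
Base metal shear (0.25 in plate): yield φR_n = 1.0×0.6×50×0.25×15.25 = 114.4 kips; rupture φR_n = 0.75×0.6×65×0.25×15.25 = 111.5 kips; take 111.5 kips (rupture).
Governing: min(121.3, 111.5) = 111.5 kips → base-metal shear.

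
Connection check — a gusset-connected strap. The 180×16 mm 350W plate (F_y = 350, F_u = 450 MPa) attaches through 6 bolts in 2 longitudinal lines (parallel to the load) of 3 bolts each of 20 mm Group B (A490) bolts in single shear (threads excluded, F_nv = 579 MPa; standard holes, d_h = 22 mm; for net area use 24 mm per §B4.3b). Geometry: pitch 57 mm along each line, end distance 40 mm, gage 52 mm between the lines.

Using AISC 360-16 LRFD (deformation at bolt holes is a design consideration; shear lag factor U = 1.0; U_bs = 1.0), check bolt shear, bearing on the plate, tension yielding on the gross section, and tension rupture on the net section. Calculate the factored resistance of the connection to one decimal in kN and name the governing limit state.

712.8 kN (net-section rupture governs)

Bolt shear: A_b = π(20)²/4 = 314.16 mm². φR_n = 0.75 × 579 × 314.16 × 6 × 1 = 818.5 kN.
Bearing (16 mm plate, F_u = 450 MPa): end bolts L_c = 40 − 22/2 = 29, R_n = min(1.2×29×16×450, 2.4×20×16×450) = 250.56 kN/bolt; interior L_c = 57 − 22 = 35, R_n = 302.4 kN/bolt. φR_n = 0.75 × (2×250.56 + 4×302.4) = 1283.0 kN.
Tension yield (gross): A_g = 180×16 = 2880 mm². φR_n = 0.90 × 350 × 2880 = 907.2 kN.
Tension rupture (net): A_n = (180 − 2×24)×16 = 2112 mm² (U = 1.0, A_e = A_n). φR_n = 0.75 × 450 × 2112 = 712.8 kN.
Governing: min(818.5, 1283.0, 907.2, 712.8) = 712.8 kN → net-section rupture.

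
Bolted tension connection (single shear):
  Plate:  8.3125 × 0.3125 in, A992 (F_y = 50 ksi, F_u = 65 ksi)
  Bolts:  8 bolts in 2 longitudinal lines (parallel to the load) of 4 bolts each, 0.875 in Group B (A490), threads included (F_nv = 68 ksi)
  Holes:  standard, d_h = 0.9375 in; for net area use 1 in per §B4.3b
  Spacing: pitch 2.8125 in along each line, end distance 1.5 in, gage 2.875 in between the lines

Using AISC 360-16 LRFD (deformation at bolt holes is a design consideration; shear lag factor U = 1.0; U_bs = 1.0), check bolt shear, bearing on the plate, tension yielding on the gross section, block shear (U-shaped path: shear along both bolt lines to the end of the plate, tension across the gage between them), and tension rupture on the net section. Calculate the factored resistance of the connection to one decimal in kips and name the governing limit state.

Bolt shear: A_b = π(0.875)²/4 = 0.60132 in². φR_n = 0.75 × 68 × 0.60132 × 8 × 1 = 245.3 kips.
Bearing (0.3125 in plate, F_u = 65 ksi): end bolts L_c = 1.5 − 0.9375/2 = 1.03125, R_n = min(1.2×1.03125×0.3125×65, 2.4×0.875×0.3125×65) = 25.137 kips/bolt; interior L_c = 2.8125 − 0.9375 = 1.875, R_n = 42.656 kips/bolt. φR_n = 0.75 × (2×25.137 + 6×42.656) = 229.7 kips.
Tension yield (gross): A_g = 8.3125×0.3125 = 2.5977 in². φR_n = 0.90 × 50 × 2.5977 = 116.9 kips.
Block shear: shear path 2×[1.5+3×2.8125] = 2×9.9375 in, A_gv = 6.2109, A_nv = 2×(9.9375 − 3.5×1)×0.3125 = 4.0234 in²; tension across gage: (2.875 − 1×1)×0.3125 = 0.58594 in². R_n = min(0.6×65×4.0234, 0.6×50×6.2109) + 1.0×65×0.58594 = min(156.91, 186.33) + 38.086 = 195 kips. φR_n = 0.75 × 195 = 146.3 kips.
Tension rupture (net): A_n = (8.3125 − 2×1)×0.3125 = 1.9727 in² (U = 1.0, A_e = A_n). φR_n = 0.75 × 65 × 1.9727 = 96.2 kips.
Governing: min(245.3, 229.7, 116.9, 146.3, 96.2) = 96.2 kips → net-section rupture.

96.2 kips (net-section rupture governs)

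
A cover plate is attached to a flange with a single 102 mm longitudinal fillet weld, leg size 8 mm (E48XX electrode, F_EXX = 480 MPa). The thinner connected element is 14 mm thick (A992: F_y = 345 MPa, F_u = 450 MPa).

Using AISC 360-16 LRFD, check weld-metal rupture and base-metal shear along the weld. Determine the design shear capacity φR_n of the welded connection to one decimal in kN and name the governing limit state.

Weld metal: throat = 0.707×8 = 5.656 mm, L = 102 mm. φR_n = 0.75 × 0.6 × 480 × 5.656 × 102 = 124.6 kN.
Base metal shear (14 mm plate): yield φR_n = 1.0×0.6×345×14×102 = 295.6 kN; rupture φR_n = 0.75×0.6×450×14×102 = 289.2 kN; take 289.2 kN (rupture).
Governing: min(124.6, 289.2) = 124.6 kN → weld metal.

124.6 kN (weld metal governs)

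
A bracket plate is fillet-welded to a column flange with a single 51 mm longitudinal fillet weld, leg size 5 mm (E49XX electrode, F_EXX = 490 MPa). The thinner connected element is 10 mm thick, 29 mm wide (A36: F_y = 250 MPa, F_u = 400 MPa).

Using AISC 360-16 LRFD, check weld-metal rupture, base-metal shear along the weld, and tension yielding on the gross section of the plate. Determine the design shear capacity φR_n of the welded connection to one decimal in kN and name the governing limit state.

Weld metal: throat = 0.707×5 = 3.535 mm, L = 51 mm. φR_n = 0.75 × 0.6 × 490 × 3.535 × 51 = 39.8 kN.
Base metal shear (10 mm plate): yield φR_n = 1.0×0.6×250×10×51 = 76.5 kN; rupture φR_n = 0.75×0.6×400×10×51 = 91.8 kN; take 76.5 kN (yield).
Tension yield (gross): A_g = 29×10 = 290 mm². φR_n = 0.90 × 250 × 290 = 65.3 kN.
Governing: min(39.8, 76.5, 65.3) = 39.8 kN → weld metal.

39.8 kN (weld metal governs)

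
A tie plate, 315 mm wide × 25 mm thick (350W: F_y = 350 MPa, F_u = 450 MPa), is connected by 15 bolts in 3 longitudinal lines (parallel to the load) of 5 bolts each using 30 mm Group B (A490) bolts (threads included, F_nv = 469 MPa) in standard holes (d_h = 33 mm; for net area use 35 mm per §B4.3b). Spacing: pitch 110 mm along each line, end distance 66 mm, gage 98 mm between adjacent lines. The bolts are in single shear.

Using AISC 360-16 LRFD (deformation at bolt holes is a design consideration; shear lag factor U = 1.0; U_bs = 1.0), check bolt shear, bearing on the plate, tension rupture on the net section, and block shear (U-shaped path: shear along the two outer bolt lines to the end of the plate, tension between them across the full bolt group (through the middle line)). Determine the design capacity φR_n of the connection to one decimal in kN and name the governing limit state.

Bolt shear: A_b = π(30)²/4 = 706.86 mm². φR_n = 0.75 × 469 × 706.86 × 15 × 1 = 3729.6 kN.
Bearing (25 mm plate, F_u = 450 MPa): end bolts L_c = 66 − 33/2 = 49.5, R_n = min(1.2×49.5×25×450, 2.4×30×25×450) = 668.25 kN/bolt; interior L_c = 110 − 33 = 77, R_n = 810 kN/bolt. φR_n = 0.75 × (3×668.25 + 12×810) = 8793.6 kN.
Tension rupture (net): A_n = (315 − 3×35)×25 = 5250 mm² (U = 1.0, A_e = A_n). φR_n = 0.75 × 450 × 5250 = 1771.9 kN.
Block shear: shear path 2×[66+4×110] = 2×506 mm, A_gv = 25300, A_nv = 2×(506 − 4.5×35)×25 = 17425 mm²; tension across gage: (196 − 2×35)×25 = 3150 mm². R_n = min(0.6×450×17425, 0.6×350×25300) + 1.0×450×3150 = min(4704.8, 5313) + 1417.5 = 6122.3 kN. φR_n = 0.75 × 6122.3 = 4591.7 kN.
Governing: min(3729.6, 8793.6, 1771.9, 4591.7) = 1771.9 kN → net-section rupture.

1771.9 kN (net-section rupture governs)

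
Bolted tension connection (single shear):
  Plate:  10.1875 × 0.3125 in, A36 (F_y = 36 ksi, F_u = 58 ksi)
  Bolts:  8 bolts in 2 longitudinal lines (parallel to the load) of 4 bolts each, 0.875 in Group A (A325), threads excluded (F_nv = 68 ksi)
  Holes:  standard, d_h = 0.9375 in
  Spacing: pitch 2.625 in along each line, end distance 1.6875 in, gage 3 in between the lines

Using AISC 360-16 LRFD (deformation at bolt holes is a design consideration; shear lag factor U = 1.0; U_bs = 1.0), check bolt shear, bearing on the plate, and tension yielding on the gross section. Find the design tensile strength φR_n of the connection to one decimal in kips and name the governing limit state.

103.1 kips (gross-section yield governs)

Bolt shear: A_b = π(0.875)²/4 = 0.60132 in². φR_n = 0.75 × 68 × 0.60132 × 8 × 1 = 245.3 kips.
Bearing (0.3125 in plate, F_u = 58 ksi): end bolts L_c = 1.6875 − 0.9375/2 = 1.21875, R_n = min(1.2×1.21875×0.3125×58, 2.4×0.875×0.3125×58) = 26.508 kips/bolt; interior L_c = 2.625 − 0.9375 = 1.6875, R_n = 36.703 kips/bolt. φR_n = 0.75 × (2×26.508 + 6×36.703) = 204.9 kips.
Tension yield (gross): A_g = 10.1875×0.3125 = 3.1836 in². φR_n = 0.90 × 36 × 3.1836 = 103.1 kips.
Governing: min(245.3, 204.9, 103.1) = 103.1 kips → gross-section yield.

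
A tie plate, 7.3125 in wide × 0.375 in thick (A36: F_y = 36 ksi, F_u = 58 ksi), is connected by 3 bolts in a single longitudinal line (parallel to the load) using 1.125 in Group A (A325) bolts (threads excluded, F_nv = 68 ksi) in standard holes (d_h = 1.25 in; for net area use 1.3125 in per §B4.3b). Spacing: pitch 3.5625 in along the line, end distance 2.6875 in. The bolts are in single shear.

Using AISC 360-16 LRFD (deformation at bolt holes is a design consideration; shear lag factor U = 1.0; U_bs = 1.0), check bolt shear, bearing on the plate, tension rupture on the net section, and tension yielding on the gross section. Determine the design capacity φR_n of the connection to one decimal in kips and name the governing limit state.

88.8 kips (gross-section yield governs)

Bolt shear: A_b = π(1.125)²/4 = 0.99402 in². φR_n = 0.75 × 68 × 0.99402 × 3 × 1 = 152.1 kips.
Bearing (0.375 in plate, F_u = 58 ksi): end bolts L_c = 2.6875 − 1.25/2 = 2.0625, R_n = min(1.2×2.0625×0.375×58, 2.4×1.125×0.375×58) = 53.831 kips/bolt; interior L_c = 3.5625 − 1.25 = 2.3125, R_n = 58.725 kips/bolt. φR_n = 0.75 × (1×53.831 + 2×58.725) = 128.5 kips.
Tension rupture (net): A_n = (7.3125 − 1×1.3125)×0.375 = 2.25 in² (U = 1.0, A_e = A_n). φR_n = 0.75 × 58 × 2.25 = 97.9 kips.
Tension yield (gross): A_g = 7.3125×0.375 = 2.7422 in². φR_n = 0.90 × 36 × 2.7422 = 88.8 kips.
Governing: min(152.1, 128.5, 97.9, 88.8) = 88.8 kips → gross-section yield.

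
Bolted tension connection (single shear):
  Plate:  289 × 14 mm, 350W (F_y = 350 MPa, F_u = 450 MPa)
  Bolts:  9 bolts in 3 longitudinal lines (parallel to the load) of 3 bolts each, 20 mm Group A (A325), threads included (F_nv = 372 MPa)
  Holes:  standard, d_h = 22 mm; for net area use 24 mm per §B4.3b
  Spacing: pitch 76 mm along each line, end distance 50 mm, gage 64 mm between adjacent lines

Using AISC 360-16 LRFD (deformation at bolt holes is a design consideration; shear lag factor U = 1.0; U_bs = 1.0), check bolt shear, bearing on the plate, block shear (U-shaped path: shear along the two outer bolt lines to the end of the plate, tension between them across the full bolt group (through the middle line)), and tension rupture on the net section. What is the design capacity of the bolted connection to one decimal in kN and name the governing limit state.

788.9 kN (bolt shear governs)

Bolt shear: A_b = π(20)²/4 = 314.16 mm². φR_n = 0.75 × 372 × 314.16 × 9 × 1 = 788.9 kN.
Bearing (14 mm plate, F_u = 450 MPa): end bolts L_c = 50 − 22/2 = 39, R_n = min(1.2×39×14×450, 2.4×20×14×450) = 294.84 kN/bolt; interior L_c = 76 − 22 = 54, R_n = 302.4 kN/bolt. φR_n = 0.75 × (3×294.84 + 6×302.4) = 2024.2 kN.
Block shear: shear path 2×[50+2×76] = 2×202 mm, A_gv = 5656, A_nv = 2×(202 − 2.5×24)×14 = 3976 mm²; tension across gage: (128 − 2×24)×14 = 1120 mm². R_n = min(0.6×450×3976, 0.6×350×5656) + 1.0×450×1120 = min(1073.5, 1187.8) + 504 = 1577.5 kN. φR_n = 0.75 × 1577.5 = 1183.1 kN.
Tension rupture (net): A_n = (289 − 3×24)×14 = 3038 mm² (U = 1.0, A_e = A_n). φR_n = 0.75 × 450 × 3038 = 1025.3 kN.
Governing: min(788.9, 2024.2, 1183.1, 1025.3) = 788.9 kN → bolt shear.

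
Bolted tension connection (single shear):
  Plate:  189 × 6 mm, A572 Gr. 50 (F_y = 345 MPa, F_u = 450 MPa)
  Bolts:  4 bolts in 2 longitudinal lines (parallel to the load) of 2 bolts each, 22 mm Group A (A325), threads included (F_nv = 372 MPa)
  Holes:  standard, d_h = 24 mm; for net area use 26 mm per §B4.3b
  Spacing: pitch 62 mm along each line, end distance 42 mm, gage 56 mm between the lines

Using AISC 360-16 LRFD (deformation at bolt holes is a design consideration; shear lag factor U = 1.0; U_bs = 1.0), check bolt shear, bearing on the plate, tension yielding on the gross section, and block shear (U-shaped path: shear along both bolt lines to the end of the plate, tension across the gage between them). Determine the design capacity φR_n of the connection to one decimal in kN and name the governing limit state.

218.7 kN (block shear governs)

Bolt shear: A_b = π(22)²/4 = 380.13 mm². φR_n = 0.75 × 372 × 380.13 × 4 × 1 = 424.2 kN.
Bearing (6 mm plate, F_u = 450 MPa): end bolts L_c = 42 − 24/2 = 30, R_n = min(1.2×30×6×450, 2.4×22×6×450) = 97.2 kN/bolt; interior L_c = 62 − 24 = 38, R_n = 123.12 kN/bolt. φR_n = 0.75 × (2×97.2 + 2×123.12) = 330.5 kN.
Tension yield (gross): A_g = 189×6 = 1134 mm². φR_n = 0.90 × 345 × 1134 = 352.1 kN.
Block shear: shear path 2×[42+1×62] = 2×104 mm, A_gv = 1248, A_nv = 2×(104 − 1.5×26)×6 = 780 mm²; tension across gage: (56 − 1×26)×6 = 180 mm². R_n = min(0.6×450×780, 0.6×345×1248) + 1.0×450×180 = min(210.6, 258.34) + 81 = 291.6 kN. φR_n = 0.75 × 291.6 = 218.7 kN.
Governing: min(424.2, 330.5, 352.1, 218.7) = 218.7 kN → block shear.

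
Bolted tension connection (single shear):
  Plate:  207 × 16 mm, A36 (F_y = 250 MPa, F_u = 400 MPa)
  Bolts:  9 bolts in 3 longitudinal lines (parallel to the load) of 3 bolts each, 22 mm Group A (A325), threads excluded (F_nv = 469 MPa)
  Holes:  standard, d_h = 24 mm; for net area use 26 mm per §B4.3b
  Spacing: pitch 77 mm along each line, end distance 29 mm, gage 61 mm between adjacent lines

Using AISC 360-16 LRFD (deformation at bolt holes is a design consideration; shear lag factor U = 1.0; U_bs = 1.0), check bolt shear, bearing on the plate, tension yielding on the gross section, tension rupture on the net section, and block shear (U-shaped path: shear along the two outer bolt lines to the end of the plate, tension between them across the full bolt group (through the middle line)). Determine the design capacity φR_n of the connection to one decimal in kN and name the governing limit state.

Bolt shear: A_b = π(22)²/4 = 380.13 mm². φR_n = 0.75 × 469 × 380.13 × 9 × 1 = 1203.4 kN.
Bearing (16 mm plate, F_u = 400 MPa): end bolts L_c = 29 − 24/2 = 17, R_n = min(1.2×17×16×400, 2.4×22×16×400) = 130.56 kN/bolt; interior L_c = 77 − 24 = 53, R_n = 337.92 kN/bolt. φR_n = 0.75 × (3×130.56 + 6×337.92) = 1814.4 kN.
Tension yield (gross): A_g = 207×16 = 3312 mm². φR_n = 0.90 × 250 × 3312 = 745.2 kN.
Tension rupture (net): A_n = (207 − 3×26)×16 = 2064 mm² (U = 1.0, A_e = A_n). φR_n = 0.75 × 400 × 2064 = 619.2 kN.
Block shear: shear path 2×[29+2×77] = 2×183 mm, A_gv = 5856, A_nv = 2×(183 − 2.5×26)×16 = 3776 mm²; tension across gage: (122 − 2×26)×16 = 1120 mm². R_n = min(0.6×400×3776, 0.6×250×5856) + 1.0×400×1120 = min(906.24, 878.4) + 448 = 1326.4 kN. φR_n = 0.75 × 1326.4 = 994.8 kN.
Governing: min(1203.4, 1814.4, 745.2, 619.2, 994.8) = 619.2 kN → net-section rupture.

619.2 kN (net-section rupture governs)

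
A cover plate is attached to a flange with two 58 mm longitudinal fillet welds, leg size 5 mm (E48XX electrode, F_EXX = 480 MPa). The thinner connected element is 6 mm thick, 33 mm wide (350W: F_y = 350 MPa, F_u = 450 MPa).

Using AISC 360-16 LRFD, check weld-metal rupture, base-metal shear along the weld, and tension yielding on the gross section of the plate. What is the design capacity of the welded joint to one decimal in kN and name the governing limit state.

62.4 kN (gross-section yield governs)

Weld metal: throat = 0.707×5 = 3.535 mm, L = 2×58 = 116 mm. φR_n = 0.75 × 0.6 × 480 × 3.535 × 116 = 88.6 kN.
Base metal shear (6 mm plate): yield φR_n = 1.0×0.6×350×6×116 = 146.2 kN; rupture φR_n = 0.75×0.6×450×6×116 = 140.9 kN; take 140.9 kN (rupture).
Tension yield (gross): A_g = 33×6 = 198 mm². φR_n = 0.90 × 350 × 198 = 62.4 kN.
Governing: min(88.6, 140.9, 62.4) = 62.4 kN → gross-section yield.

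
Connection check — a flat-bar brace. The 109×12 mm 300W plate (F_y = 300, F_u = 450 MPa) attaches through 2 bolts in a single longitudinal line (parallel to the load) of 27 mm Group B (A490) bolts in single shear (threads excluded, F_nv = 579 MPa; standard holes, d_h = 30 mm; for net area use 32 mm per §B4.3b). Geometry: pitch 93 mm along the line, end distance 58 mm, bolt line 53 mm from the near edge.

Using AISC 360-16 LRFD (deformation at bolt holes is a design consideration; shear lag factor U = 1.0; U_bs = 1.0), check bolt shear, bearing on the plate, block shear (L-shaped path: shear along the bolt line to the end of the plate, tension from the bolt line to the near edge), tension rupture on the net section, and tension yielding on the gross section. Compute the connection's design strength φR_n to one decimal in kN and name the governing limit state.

Bolt shear: A_b = π(27)²/4 = 572.56 mm². φR_n = 0.75 × 579 × 572.56 × 2 × 1 = 497.3 kN.
Bearing (12 mm plate, F_u = 450 MPa): end bolts L_c = 58 − 30/2 = 43, R_n = min(1.2×43×12×450, 2.4×27×12×450) = 278.64 kN/bolt; interior L_c = 93 − 30 = 63, R_n = 349.92 kN/bolt. φR_n = 0.75 × (1×278.64 + 1×349.92) = 471.4 kN.
Block shear: shear path 1×[58+1×93] = 1×151 mm, A_gv = 1812, A_nv = 1×(151 − 1.5×32)×12 = 1236 mm²; tension to near edge: (53 − 0.5×32)×12 = 444 mm². R_n = min(0.6×450×1236, 0.6×300×1812) + 1.0×450×444 = min(333.72, 326.16) + 199.8 = 525.96 kN. φR_n = 0.75 × 525.96 = 394.5 kN.
Tension rupture (net): A_n = (109 − 1×32)×12 = 924 mm² (U = 1.0, A_e = A_n). φR_n = 0.75 × 450 × 924 = 311.9 kN.
Tension yield (gross): A_g = 109×12 = 1308 mm². φR_n = 0.90 × 300 × 1308 = 353.2 kN.
Governing: min(497.3, 471.4, 394.5, 311.9, 353.2) = 311.9 kN → net-section rupture.

311.9 kN (net-section rupture governs)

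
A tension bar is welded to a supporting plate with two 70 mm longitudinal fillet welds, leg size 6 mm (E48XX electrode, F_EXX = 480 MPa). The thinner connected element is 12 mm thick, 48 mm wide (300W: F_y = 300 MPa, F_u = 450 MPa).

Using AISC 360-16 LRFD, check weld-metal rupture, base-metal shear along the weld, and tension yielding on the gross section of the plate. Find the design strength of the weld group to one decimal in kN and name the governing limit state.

128.3 kN (weld metal governs)

Weld metal: throat = 0.707×6 = 4.242 mm, L = 2×70 = 140 mm. φR_n = 0.75 × 0.6 × 480 × 4.242 × 140 = 128.3 kN.
Base metal shear (12 mm plate): yield φR_n = 1.0×0.6×300×12×140 = 302.4 kN; rupture φR_n = 0.75×0.6×450×12×140 = 340.2 kN; take 302.4 kN (yield).
Tension yield (gross): A_g = 48×12 = 576 mm². φR_n = 0.90 × 300 × 576 = 155.5 kN.
Governing: min(128.3, 302.4, 155.5) = 128.3 kN → weld metal.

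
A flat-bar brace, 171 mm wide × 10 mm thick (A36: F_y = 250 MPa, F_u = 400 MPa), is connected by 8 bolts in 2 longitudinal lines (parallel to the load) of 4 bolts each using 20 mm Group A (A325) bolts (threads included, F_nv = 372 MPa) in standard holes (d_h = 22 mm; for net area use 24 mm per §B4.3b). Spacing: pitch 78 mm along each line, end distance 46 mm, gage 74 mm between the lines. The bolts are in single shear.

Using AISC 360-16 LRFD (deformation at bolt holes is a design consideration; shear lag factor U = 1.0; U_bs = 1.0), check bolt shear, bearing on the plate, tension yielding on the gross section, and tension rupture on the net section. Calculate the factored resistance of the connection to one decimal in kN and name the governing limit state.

Bolt shear: A_b = π(20)²/4 = 314.16 mm². φR_n = 0.75 × 372 × 314.16 × 8 × 1 = 701.2 kN.
Bearing (10 mm plate, F_u = 400 MPa): end bolts L_c = 46 − 22/2 = 35, R_n = min(1.2×35×10×400, 2.4×20×10×400) = 168 kN/bolt; interior L_c = 78 − 22 = 56, R_n = 192 kN/bolt. φR_n = 0.75 × (2×168 + 6×192) = 1116.0 kN.
Tension yield (gross): A_g = 171×10 = 1710 mm². φR_n = 0.90 × 250 × 1710 = 384.8 kN.
Tension rupture (net): A_n = (171 − 2×24)×10 = 1230 mm² (U = 1.0, A_e = A_n). φR_n = 0.75 × 400 × 1230 = 369.0 kN.
Governing: min(701.2, 1116.0, 384.8, 369.0) = 369.0 kN → net-section rupture.

369.0 kN (net-section rupture governs)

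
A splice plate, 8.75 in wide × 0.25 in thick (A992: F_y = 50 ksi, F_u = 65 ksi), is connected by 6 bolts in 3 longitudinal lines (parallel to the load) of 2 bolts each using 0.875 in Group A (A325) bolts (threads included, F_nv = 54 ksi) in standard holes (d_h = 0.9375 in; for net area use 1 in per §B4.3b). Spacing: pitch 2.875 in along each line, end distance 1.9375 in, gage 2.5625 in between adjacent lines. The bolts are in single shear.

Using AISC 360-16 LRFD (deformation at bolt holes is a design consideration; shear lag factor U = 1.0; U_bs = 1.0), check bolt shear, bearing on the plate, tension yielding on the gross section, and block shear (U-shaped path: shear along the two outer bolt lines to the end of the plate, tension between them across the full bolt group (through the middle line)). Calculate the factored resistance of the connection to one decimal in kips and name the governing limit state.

86.5 kips (block shear governs)

Bolt shear: A_b = π(0.875)²/4 = 0.60132 in². φR_n = 0.75 × 54 × 0.60132 × 6 × 1 = 146.1 kips.
Bearing (0.25 in plate, F_u = 65 ksi): end bolts L_c = 1.9375 − 0.9375/2 = 1.46875, R_n = min(1.2×1.46875×0.25×65, 2.4×0.875×0.25×65) = 28.641 kips/bolt; interior L_c = 2.875 − 0.9375 = 1.9375, R_n = 34.125 kips/bolt. φR_n = 0.75 × (3×28.641 + 3×34.125) = 141.2 kips.
Tension yield (gross): A_g = 8.75×0.25 = 2.1875 in². φR_n = 0.90 × 50 × 2.1875 = 98.4 kips.
Block shear: shear path 2×[1.9375+1×2.875] = 2×4.8125 in, A_gv = 2.4063, A_nv = 2×(4.8125 − 1.5×1)×0.25 = 1.6563 in²; tension across gage: (5.125 − 2×1)×0.25 = 0.78125 in². R_n = min(0.6×65×1.6563, 0.6×50×2.4063) + 1.0×65×0.78125 = min(64.596, 72.189) + 50.781 = 115.38 kips. φR_n = 0.75 × 115.38 = 86.5 kips.
Governing: min(146.1, 141.2, 98.4, 86.5) = 86.5 kips → block shear.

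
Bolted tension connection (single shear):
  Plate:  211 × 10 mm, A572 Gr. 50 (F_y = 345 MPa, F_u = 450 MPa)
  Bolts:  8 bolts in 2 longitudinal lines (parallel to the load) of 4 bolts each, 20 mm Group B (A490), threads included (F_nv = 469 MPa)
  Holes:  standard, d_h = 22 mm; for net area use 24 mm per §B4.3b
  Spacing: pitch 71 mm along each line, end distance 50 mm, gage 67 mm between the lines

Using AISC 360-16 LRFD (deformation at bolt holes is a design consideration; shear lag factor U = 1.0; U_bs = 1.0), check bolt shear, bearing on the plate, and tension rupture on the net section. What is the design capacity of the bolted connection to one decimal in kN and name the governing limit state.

550.1 kN (net-section rupture governs)

Bolt shear: A_b = π(20)²/4 = 314.16 mm². φR_n = 0.75 × 469 × 314.16 × 8 × 1 = 884.0 kN.
Bearing (10 mm plate, F_u = 450 MPa): end bolts L_c = 50 − 22/2 = 39, R_n = min(1.2×39×10×450, 2.4×20×10×450) = 210.6 kN/bolt; interior L_c = 71 − 22 = 49, R_n = 216 kN/bolt. φR_n = 0.75 × (2×210.6 + 6×216) = 1287.9 kN.
Tension rupture (net): A_n = (211 − 2×24)×10 = 1630 mm² (U = 1.0, A_e = A_n). φR_n = 0.75 × 450 × 1630 = 550.1 kN.
Governing: min(884.0, 1287.9, 550.1) = 550.1 kN → net-section rupture.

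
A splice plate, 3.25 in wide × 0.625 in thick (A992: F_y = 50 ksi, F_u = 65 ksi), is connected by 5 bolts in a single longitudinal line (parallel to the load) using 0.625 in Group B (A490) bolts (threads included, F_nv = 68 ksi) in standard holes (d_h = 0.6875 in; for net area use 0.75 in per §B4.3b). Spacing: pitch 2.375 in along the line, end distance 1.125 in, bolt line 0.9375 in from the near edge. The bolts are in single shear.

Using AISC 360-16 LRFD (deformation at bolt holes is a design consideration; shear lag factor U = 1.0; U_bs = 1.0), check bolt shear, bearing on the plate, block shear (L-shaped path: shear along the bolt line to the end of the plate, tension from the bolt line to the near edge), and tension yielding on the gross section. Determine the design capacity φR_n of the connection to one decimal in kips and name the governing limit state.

Bolt shear: A_b = π(0.625)²/4 = 0.3068 in². φR_n = 0.75 × 68 × 0.3068 × 5 × 1 = 78.2 kips.
Bearing (0.625 in plate, F_u = 65 ksi): end bolts L_c = 1.125 − 0.6875/2 = 0.78125, R_n = min(1.2×0.78125×0.625×65, 2.4×0.625×0.625×65) = 38.086 kips/bolt; interior L_c = 2.375 − 0.6875 = 1.6875, R_n = 60.938 kips/bolt. φR_n = 0.75 × (1×38.086 + 4×60.938) = 211.4 kips.
Block shear: shear path 1×[1.125+4×2.375] = 1×10.625 in, A_gv = 6.6406, A_nv = 1×(10.625 − 4.5×0.75)×0.625 = 4.5313 in²; tension to near edge: (0.9375 − 0.5×0.75)×0.625 = 0.35156 in². R_n = min(0.6×65×4.5313, 0.6×50×6.6406) + 1.0×65×0.35156 = min(176.72, 199.22) + 22.851 = 199.57 kips. φR_n = 0.75 × 199.57 = 149.7 kips.
Tension yield (gross): A_g = 3.25×0.625 = 2.0313 in². φR_n = 0.90 × 50 × 2.0313 = 91.4 kips.
Governing: min(78.2, 211.4, 149.7, 91.4) = 78.2 kips → bolt shear.

78.2 kips (bolt shear governs)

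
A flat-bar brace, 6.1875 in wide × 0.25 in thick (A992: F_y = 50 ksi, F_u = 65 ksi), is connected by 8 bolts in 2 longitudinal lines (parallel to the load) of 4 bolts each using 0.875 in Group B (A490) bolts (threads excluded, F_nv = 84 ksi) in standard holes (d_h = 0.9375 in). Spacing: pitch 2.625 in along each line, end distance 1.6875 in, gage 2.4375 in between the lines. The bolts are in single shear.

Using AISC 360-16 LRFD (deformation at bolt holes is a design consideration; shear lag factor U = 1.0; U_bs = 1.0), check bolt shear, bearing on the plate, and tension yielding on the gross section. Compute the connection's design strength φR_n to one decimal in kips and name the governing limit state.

69.6 kips (gross-section yield governs)

Bolt shear: A_b = π(0.875)²/4 = 0.60132 in². φR_n = 0.75 × 84 × 0.60132 × 8 × 1 = 303.1 kips.
Bearing (0.25 in plate, F_u = 65 ksi): end bolts L_c = 1.6875 − 0.9375/2 = 1.21875, R_n = min(1.2×1.21875×0.25×65, 2.4×0.875×0.25×65) = 23.766 kips/bolt; interior L_c = 2.625 − 0.9375 = 1.6875, R_n = 32.906 kips/bolt. φR_n = 0.75 × (2×23.766 + 6×32.906) = 183.7 kips.
Tension yield (gross): A_g = 6.1875×0.25 = 1.5469 in². φR_n = 0.90 × 50 × 1.5469 = 69.6 kips.
Governing: min(303.1, 183.7, 69.6) = 69.6 kips → gross-section yield.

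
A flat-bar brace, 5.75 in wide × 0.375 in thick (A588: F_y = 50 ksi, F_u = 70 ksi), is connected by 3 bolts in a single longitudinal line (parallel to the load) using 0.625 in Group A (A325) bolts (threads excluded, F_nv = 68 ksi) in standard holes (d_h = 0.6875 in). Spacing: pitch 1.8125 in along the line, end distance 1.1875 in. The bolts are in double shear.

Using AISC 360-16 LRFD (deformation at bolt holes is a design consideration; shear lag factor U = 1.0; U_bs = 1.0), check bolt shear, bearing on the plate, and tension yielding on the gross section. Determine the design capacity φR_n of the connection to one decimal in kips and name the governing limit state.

Bolt shear: A_b = π(0.625)²/4 = 0.3068 in². φR_n = 0.75 × 68 × 0.3068 × 3 × 2 = 93.9 kips.
Bearing (0.375 in plate, F_u = 70 ksi): end bolts L_c = 1.1875 − 0.6875/2 = 0.84375, R_n = min(1.2×0.84375×0.375×70, 2.4×0.625×0.375×70) = 26.578 kips/bolt; interior L_c = 1.8125 − 0.6875 = 1.125, R_n = 35.438 kips/bolt. φR_n = 0.75 × (1×26.578 + 2×35.438) = 73.1 kips.
Tension yield (gross): A_g = 5.75×0.375 = 2.1563 in². φR_n = 0.90 × 50 × 2.1563 = 97.0 kips.
Governing: min(93.9, 73.1, 97.0) = 73.1 kips → bearing.

73.1 kips (bearing governs)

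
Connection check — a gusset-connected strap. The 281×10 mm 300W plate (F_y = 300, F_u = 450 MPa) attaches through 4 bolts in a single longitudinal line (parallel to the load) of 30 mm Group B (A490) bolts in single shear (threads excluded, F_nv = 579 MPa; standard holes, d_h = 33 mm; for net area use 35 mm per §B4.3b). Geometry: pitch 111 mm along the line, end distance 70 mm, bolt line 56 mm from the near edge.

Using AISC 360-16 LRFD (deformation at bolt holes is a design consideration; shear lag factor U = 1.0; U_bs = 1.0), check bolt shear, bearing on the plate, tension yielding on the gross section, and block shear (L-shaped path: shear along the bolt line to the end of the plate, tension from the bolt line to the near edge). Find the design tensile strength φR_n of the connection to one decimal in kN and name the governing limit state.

674.0 kN (block shear governs)

Bolt shear: A_b = π(30)²/4 = 706.86 mm². φR_n = 0.75 × 579 × 706.86 × 4 × 1 = 1227.8 kN.
Bearing (10 mm plate, F_u = 450 MPa): end bolts L_c = 70 − 33/2 = 53.5, R_n = min(1.2×53.5×10×450, 2.4×30×10×450) = 288.9 kN/bolt; interior L_c = 111 − 33 = 78, R_n = 324 kN/bolt. φR_n = 0.75 × (1×288.9 + 3×324) = 945.7 kN.
Tension yield (gross): A_g = 281×10 = 2810 mm². φR_n = 0.90 × 300 × 2810 = 758.7 kN.
Block shear: shear path 1×[70+3×111] = 1×403 mm, A_gv = 4030, A_nv = 1×(403 − 3.5×35)×10 = 2805 mm²; tension to near edge: (56 − 0.5×35)×10 = 385 mm². R_n = min(0.6×450×2805, 0.6×300×4030) + 1.0×450×385 = min(757.35, 725.4) + 173.25 = 898.65 kN. φR_n = 0.75 × 898.65 = 674.0 kN.
Governing: min(1227.8, 945.7, 758.7, 674.0) = 674.0 kN → block shear.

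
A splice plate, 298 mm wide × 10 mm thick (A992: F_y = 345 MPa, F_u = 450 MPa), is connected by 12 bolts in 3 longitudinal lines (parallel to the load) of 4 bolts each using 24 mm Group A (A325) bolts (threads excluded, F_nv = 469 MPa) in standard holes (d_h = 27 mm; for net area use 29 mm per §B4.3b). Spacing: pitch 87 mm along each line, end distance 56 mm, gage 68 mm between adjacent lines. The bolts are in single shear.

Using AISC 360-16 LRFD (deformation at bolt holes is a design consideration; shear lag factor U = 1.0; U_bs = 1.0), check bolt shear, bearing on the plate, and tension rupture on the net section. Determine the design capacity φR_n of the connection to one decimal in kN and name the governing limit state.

712.1 kN (net-section rupture governs)

Bolt shear: A_b = π(24)²/4 = 452.39 mm². φR_n = 0.75 × 469 × 452.39 × 12 × 1 = 1909.5 kN.
Bearing (10 mm plate, F_u = 450 MPa): end bolts L_c = 56 − 27/2 = 42.5, R_n = min(1.2×42.5×10×450, 2.4×24×10×450) = 229.5 kN/bolt; interior L_c = 87 − 27 = 60, R_n = 259.2 kN/bolt. φR_n = 0.75 × (3×229.5 + 9×259.2) = 2266.0 kN.
Tension rupture (net): A_n = (298 − 3×29)×10 = 2110 mm² (U = 1.0, A_e = A_n). φR_n = 0.75 × 450 × 2110 = 712.1 kN.
Governing: min(1909.5, 2266.0, 712.1) = 712.1 kN → net-section rupture.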